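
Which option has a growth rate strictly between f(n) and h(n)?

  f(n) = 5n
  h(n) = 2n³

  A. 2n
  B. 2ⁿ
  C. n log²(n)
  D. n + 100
C

We need g(n) with 5n = o(g(n)) and g(n) = o(2n³), i.e. O(n) ≺ g ≺ O(n³).
Check each option:
  A. 2n — O(n) does not grow strictly faster than f(n)
  B. 2ⁿ — O(2ⁿ) does not grow strictly slower than h(n)
  C. n log²(n) — O(n log² n) is strictly between O(n) and O(n³) ✓
  D. n + 100 — O(n) does not grow strictly faster than f(n)

Only option C (n log²(n)) lies strictly between.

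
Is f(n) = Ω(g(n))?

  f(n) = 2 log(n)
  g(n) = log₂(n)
True

f(n) = 2 log(n) and g(n) = log₂(n) are both O(log n).
Big-Ω permits equal growth rates (f ≥ c·g for some c > 0), so f(n) = Ω(g(n)) is true.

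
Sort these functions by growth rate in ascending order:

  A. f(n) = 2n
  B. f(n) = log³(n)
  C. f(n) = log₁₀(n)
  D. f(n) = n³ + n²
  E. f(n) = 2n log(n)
C < B < A < E < D

Comparing growth rates:
C = log₁₀(n) is O(log n)
B = log³(n) is O(log³ n)
A = 2n is O(n)
E = 2n log(n) is O(n log n)
D = n³ + n² is O(n³)

Therefore, the order from slowest to fastest is: C < B < A < E < D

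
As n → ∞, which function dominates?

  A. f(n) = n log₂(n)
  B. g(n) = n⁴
B

f(n) = n log₂(n) is O(n log n), while g(n) = n⁴ is O(n⁴).
Since O(n⁴) grows faster than O(n log n), g(n) dominates.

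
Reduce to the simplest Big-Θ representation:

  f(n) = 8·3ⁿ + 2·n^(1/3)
Θ(3ⁿ)

Order the terms by growth rate: 2·n^(1/3) ≺ 8·3ⁿ.
The fastest-growing term 8·3ⁿ dominates as n → ∞; dropping its constant factor gives Θ(3ⁿ).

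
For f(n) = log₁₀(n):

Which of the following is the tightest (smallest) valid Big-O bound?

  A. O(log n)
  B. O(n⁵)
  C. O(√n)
A

f(n) = log₁₀(n) is O(log n).
All listed options are valid Big-O bounds (upper bounds),
but O(log n) is the tightest (smallest valid bound).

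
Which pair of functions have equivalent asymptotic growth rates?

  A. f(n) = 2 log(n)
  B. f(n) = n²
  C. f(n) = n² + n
B and C

Examining each function:
  A. 2 log(n) is O(log n)
  B. n² is O(n²)
  C. n² + n is O(n²)

Functions B and C both have the same complexity class.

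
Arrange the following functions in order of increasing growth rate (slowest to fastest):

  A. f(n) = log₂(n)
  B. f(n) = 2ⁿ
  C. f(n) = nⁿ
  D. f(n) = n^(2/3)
A < D < B < C

Comparing growth rates:
A = log₂(n) is O(log n)
D = n^(2/3) is O(n^(2/3))
B = 2ⁿ is O(2ⁿ)
C = nⁿ is O(nⁿ)

Therefore, the order from slowest to fastest is: A < D < B < C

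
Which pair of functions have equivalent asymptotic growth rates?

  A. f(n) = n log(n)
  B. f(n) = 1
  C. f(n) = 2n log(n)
A and C

Examining each function:
  A. n log(n) is O(n log n)
  B. 1 is O(1)
  C. 2n log(n) is O(n log n)

Functions A and C both have the same complexity class.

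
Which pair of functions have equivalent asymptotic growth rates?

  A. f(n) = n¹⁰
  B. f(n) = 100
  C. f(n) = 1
B and C

Examining each function:
  A. n¹⁰ is O(n¹⁰)
  B. 100 is O(1)
  C. 1 is O(1)

Functions B and C both have the same complexity class.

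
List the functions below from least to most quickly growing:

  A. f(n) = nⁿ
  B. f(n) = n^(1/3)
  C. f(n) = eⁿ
B < C < A

Comparing growth rates:
B = n^(1/3) is O(n^(1/3))
C = eⁿ is O(eⁿ)
A = nⁿ is O(nⁿ)

Therefore, the order from slowest to fastest is: B < C < A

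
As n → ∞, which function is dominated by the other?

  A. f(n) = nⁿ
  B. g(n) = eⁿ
B

f(n) = nⁿ is O(nⁿ), while g(n) = eⁿ is O(eⁿ).
Since O(eⁿ) grows slower than O(nⁿ), g(n) is dominated.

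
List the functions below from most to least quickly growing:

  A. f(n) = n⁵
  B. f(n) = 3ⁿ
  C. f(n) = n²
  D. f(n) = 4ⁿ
D > B > A > C

Comparing growth rates:
D = 4ⁿ is O(4ⁿ)
B = 3ⁿ is O(3ⁿ)
A = n⁵ is O(n⁵)
C = n² is O(n²)

Therefore, the order from fastest to slowest is: D > B > A > C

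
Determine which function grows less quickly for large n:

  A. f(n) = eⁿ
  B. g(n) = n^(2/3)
B

f(n) = eⁿ is O(eⁿ), while g(n) = n^(2/3) is O(n^(2/3)).
Since O(n^(2/3)) grows slower than O(eⁿ), g(n) is dominated.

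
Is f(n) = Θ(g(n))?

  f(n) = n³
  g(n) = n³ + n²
True

f(n) = n³ and g(n) = n³ + n² are both O(n³).
Since they have the same asymptotic growth rate, f(n) = Θ(g(n)) is true.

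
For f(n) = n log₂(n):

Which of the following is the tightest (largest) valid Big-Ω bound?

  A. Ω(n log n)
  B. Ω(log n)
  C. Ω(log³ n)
A

f(n) = n log₂(n) is Ω(n log n).
All listed options are valid Big-Ω bounds (lower bounds),
but Ω(n log n) is the tightest (largest valid bound).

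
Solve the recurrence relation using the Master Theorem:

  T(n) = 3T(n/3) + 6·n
Θ(n log n)

Master Theorem: a = 3, b = 3, f(n) = 6·n.
Compute the critical exponent d = log₃(3) = 1.
Compare f(n) = Θ(n) against n^d:
  k = 1 = d, so f(n) = Θ(n^d) — Case 2.
  Work is balanced across levels: T(n) = Θ(n^d log n) = Θ(n log n).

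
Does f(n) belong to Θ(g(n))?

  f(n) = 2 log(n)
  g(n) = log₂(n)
True

f(n) = 2 log(n) and g(n) = log₂(n) are both O(log n).
Since they have the same asymptotic growth rate, f(n) = Θ(g(n)) is true.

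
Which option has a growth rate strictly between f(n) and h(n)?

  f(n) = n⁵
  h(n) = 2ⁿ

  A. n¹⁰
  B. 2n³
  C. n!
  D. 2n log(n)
A

We need g(n) with n⁵ = o(g(n)) and g(n) = o(2ⁿ), i.e. O(n⁵) ≺ g ≺ O(2ⁿ).
Check each option:
  A. n¹⁰ — O(n¹⁰) is strictly between O(n⁵) and O(2ⁿ) ✓
  B. 2n³ — O(n³) does not grow strictly faster than f(n)
  C. n! — O(n!) does not grow strictly slower than h(n)
  D. 2n log(n) — O(n log n) does not grow strictly faster than f(n)

Only option A (n¹⁰) lies strictly between.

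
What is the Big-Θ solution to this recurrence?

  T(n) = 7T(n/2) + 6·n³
Θ(n³)

Master Theorem: a = 7, b = 2, f(n) = 6·n³.
Compute the critical exponent d = log₂(7) = 2.807.
Compare f(n) = Θ(n³) against n^d:
  k = 3 > d = 2.807, so f(n) = Ω(n^(d+ε)) — Case 3.
  Regularity: a·(n/b)^3/n^3 = a/b^3 = 7/8 < 1 ✓.
  The top-level work dominates: T(n) = Θ(f(n)) = Θ(n³).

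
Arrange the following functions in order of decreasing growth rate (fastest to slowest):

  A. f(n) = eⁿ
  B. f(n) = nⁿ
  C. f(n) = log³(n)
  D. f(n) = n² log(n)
B > A > D > C

Comparing growth rates:
B = nⁿ is O(nⁿ)
A = eⁿ is O(eⁿ)
D = n² log(n) is O(n² log n)
C = log³(n) is O(log³ n)

Therefore, the order from fastest to slowest is: B > A > D > C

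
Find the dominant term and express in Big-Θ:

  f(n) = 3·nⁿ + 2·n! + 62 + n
Θ(nⁿ)

Order the terms by growth rate: 62 ≺ n ≺ 2·n! ≺ 3·nⁿ.
The fastest-growing term 3·nⁿ dominates as n → ∞; dropping its constant factor gives Θ(nⁿ).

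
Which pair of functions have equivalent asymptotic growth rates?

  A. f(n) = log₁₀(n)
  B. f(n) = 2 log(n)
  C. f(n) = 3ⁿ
A and B

Examining each function:
  A. log₁₀(n) is O(log n)
  B. 2 log(n) is O(log n)
  C. 3ⁿ is O(3ⁿ)

Functions A and B both have the same complexity class.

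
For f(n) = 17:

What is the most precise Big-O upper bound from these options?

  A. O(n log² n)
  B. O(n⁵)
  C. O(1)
C

f(n) = 17 is O(1).
All listed options are valid Big-O bounds (upper bounds),
but O(1) is the tightest (smallest valid bound).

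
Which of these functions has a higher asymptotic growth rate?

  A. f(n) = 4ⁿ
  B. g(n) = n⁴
A

f(n) = 4ⁿ is O(4ⁿ), while g(n) = n⁴ is O(n⁴).
Since O(4ⁿ) grows faster than O(n⁴), f(n) dominates.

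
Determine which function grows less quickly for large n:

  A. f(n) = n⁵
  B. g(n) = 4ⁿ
A

f(n) = n⁵ is O(n⁵), while g(n) = 4ⁿ is O(4ⁿ).
Since O(n⁵) grows slower than O(4ⁿ), f(n) is dominated.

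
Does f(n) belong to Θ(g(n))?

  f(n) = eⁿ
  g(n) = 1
False

f(n) = eⁿ is O(eⁿ), and g(n) = 1 is O(1).
Since they have different growth rates, f(n) = Θ(g(n)) is false.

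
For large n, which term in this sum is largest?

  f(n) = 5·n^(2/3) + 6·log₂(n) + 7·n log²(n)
7·n log²(n)

Looking at each term:
  - 5·n^(2/3) is O(n^(2/3))
  - 6·log₂(n) is O(log n)
  - 7·n log²(n) is O(n log² n)

The term 7·n log²(n) (O(n log² n)) grows fastest and dominates all others.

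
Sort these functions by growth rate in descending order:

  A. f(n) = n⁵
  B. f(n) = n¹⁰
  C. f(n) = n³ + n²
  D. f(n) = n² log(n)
B > A > C > D

Comparing growth rates:
B = n¹⁰ is O(n¹⁰)
A = n⁵ is O(n⁵)
C = n³ + n² is O(n³)
D = n² log(n) is O(n² log n)

Therefore, the order from fastest to slowest is: B > A > C > D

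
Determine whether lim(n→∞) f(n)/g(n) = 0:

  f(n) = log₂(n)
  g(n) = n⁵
True

f(n) = log₂(n) is O(log n), and g(n) = n⁵ is O(n⁵).
Since O(log n) grows strictly slower than O(n⁵), f(n) = o(g(n)) is true.
This means lim(n→∞) f(n)/g(n) = 0.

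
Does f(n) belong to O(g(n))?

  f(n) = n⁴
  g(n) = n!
True

f(n) = n⁴ is O(n⁴), and g(n) = n! is O(n!).
Since O(n⁴) ⊆ O(n!) (f grows no faster than g), f(n) = O(g(n)) is true.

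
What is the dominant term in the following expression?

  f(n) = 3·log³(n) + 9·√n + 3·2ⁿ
3·2ⁿ

Looking at each term:
  - 3·log³(n) is O(log³ n)
  - 9·√n is O(√n)
  - 3·2ⁿ is O(2ⁿ)

The term 3·2ⁿ (O(2ⁿ)) grows fastest and dominates all others.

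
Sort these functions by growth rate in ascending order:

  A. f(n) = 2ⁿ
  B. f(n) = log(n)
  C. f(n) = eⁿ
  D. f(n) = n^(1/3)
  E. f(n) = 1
E < B < D < A < C

Comparing growth rates:
E = 1 is O(1)
B = log(n) is O(log n)
D = n^(1/3) is O(n^(1/3))
A = 2ⁿ is O(2ⁿ)
C = eⁿ is O(eⁿ)

Therefore, the order from slowest to fastest is: E < B < D < A < C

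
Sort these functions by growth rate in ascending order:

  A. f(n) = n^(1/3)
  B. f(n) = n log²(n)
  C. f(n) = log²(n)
C < A < B

Comparing growth rates:
C = log²(n) is O(log² n)
A = n^(1/3) is O(n^(1/3))
B = n log²(n) is O(n log² n)

Therefore, the order from slowest to fastest is: C < A < B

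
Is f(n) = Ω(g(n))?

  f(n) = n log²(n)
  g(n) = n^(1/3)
True

f(n) = n log²(n) is O(n log² n), and g(n) = n^(1/3) is O(n^(1/3)).
Since O(n log² n) grows at least as fast as O(n^(1/3)), f(n) = Ω(g(n)) is true.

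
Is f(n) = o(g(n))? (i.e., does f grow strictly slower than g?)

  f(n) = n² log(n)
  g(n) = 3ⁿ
True

f(n) = n² log(n) is O(n² log n), and g(n) = 3ⁿ is O(3ⁿ).
Since O(n² log n) grows strictly slower than O(3ⁿ), f(n) = o(g(n)) is true.
This means lim(n→∞) f(n)/g(n) = 0.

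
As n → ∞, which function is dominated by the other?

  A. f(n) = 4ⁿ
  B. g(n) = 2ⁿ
B

f(n) = 4ⁿ is O(4ⁿ), while g(n) = 2ⁿ is O(2ⁿ).
Since O(2ⁿ) grows slower than O(4ⁿ), g(n) is dominated.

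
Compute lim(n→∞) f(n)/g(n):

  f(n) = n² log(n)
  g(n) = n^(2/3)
∞

Since n² log(n) (O(n² log n)) grows faster than n^(2/3) (O(n^(2/3))),
the ratio f(n)/g(n) → ∞ as n → ∞.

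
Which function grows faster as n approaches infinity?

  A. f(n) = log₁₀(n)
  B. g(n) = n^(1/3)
B

f(n) = log₁₀(n) is O(log n), while g(n) = n^(1/3) is O(n^(1/3)).
Since O(n^(1/3)) grows faster than O(log n), g(n) dominates.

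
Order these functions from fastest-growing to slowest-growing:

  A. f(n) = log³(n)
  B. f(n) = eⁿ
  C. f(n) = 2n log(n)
B > C > A

Comparing growth rates:
B = eⁿ is O(eⁿ)
C = 2n log(n) is O(n log n)
A = log³(n) is O(log³ n)

Therefore, the order from fastest to slowest is: B > C > A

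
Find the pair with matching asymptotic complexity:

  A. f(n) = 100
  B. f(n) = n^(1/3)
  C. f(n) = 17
A and C

Examining each function:
  A. 100 is O(1)
  B. n^(1/3) is O(n^(1/3))
  C. 17 is O(1)

Functions A and C both have the same complexity class.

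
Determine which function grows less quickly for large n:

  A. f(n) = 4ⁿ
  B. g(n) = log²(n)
B

f(n) = 4ⁿ is O(4ⁿ), while g(n) = log²(n) is O(log² n).
Since O(log² n) grows slower than O(4ⁿ), g(n) is dominated.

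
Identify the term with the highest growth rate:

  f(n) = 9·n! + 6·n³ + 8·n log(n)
9·n!

Looking at each term:
  - 9·n! is O(n!)
  - 6·n³ is O(n³)
  - 8·n log(n) is O(n log n)

The term 9·n! (O(n!)) grows fastest and dominates all others.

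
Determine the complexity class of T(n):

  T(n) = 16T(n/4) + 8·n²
Θ(n² log n)

Master Theorem: a = 16, b = 4, f(n) = 8·n².
Compute the critical exponent d = log₄(16) = 2.
Compare f(n) = Θ(n²) against n^d:
  k = 2 = d, so f(n) = Θ(n^d) — Case 2.
  Work is balanced across levels: T(n) = Θ(n^d log n) = Θ(n² log n).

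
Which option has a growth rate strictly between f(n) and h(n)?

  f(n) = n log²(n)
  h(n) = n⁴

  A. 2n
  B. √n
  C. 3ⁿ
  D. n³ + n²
D

We need g(n) with n log²(n) = o(g(n)) and g(n) = o(n⁴), i.e. O(n log² n) ≺ g ≺ O(n⁴).
Check each option:
  A. 2n — O(n) does not grow strictly faster than f(n)
  B. √n — O(√n) does not grow strictly faster than f(n)
  C. 3ⁿ — O(3ⁿ) does not grow strictly slower than h(n)
  D. n³ + n² — O(n³) is strictly between O(n log² n) and O(n⁴) ✓

Only option D (n³ + n²) lies strictly between.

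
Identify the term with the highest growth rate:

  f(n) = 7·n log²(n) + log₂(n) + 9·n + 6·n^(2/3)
7·n log²(n)

Looking at each term:
  - 7·n log²(n) is O(n log² n)
  - log₂(n) is O(log n)
  - 9·n is O(n)
  - 6·n^(2/3) is O(n^(2/3))

The term 7·n log²(n) (O(n log² n)) grows fastest and dominates all others.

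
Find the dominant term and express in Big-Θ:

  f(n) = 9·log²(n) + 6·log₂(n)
Θ(log² n)

Order the terms by growth rate: 6·log₂(n) ≺ 9·log²(n).
The fastest-growing term 9·log²(n) dominates as n → ∞; dropping its constant factor gives Θ(log² n).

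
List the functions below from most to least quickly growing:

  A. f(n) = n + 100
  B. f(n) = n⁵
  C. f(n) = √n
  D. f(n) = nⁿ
D > B > A > C

Comparing growth rates:
D = nⁿ is O(nⁿ)
B = n⁵ is O(n⁵)
A = n + 100 is O(n)
C = √n is O(√n)

Therefore, the order from fastest to slowest is: D > B > A > C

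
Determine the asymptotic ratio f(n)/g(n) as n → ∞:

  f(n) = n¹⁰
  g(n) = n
∞

Since n¹⁰ (O(n¹⁰)) grows faster than n (O(n)),
the ratio f(n)/g(n) → ∞ as n → ∞.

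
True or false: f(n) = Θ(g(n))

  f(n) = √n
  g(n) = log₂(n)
False

f(n) = √n is O(√n), and g(n) = log₂(n) is O(log n).
Since they have different growth rates, f(n) = Θ(g(n)) is false.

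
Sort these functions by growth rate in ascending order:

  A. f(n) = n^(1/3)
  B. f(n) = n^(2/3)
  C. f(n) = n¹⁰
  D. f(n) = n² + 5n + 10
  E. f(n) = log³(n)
E < A < B < D < C

Comparing growth rates:
E = log³(n) is O(log³ n)
A = n^(1/3) is O(n^(1/3))
B = n^(2/3) is O(n^(2/3))
D = n² + 5n + 10 is O(n²)
C = n¹⁰ is O(n¹⁰)

Therefore, the order from slowest to fastest is: E < A < B < D < C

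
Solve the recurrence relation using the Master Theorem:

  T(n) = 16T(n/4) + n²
Θ(n² log n)

Master Theorem: a = 16, b = 4, f(n) = n².
Compute the critical exponent d = log₄(16) = 2.
Compare f(n) = Θ(n²) against n^d:
  k = 2 = d, so f(n) = Θ(n^d) — Case 2.
  Work is balanced across levels: T(n) = Θ(n^d log n) = Θ(n² log n).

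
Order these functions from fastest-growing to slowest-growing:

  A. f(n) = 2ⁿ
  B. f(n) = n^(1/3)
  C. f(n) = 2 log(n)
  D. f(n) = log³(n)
A > B > D > C

Comparing growth rates:
A = 2ⁿ is O(2ⁿ)
B = n^(1/3) is O(n^(1/3))
D = log³(n) is O(log³ n)
C = 2 log(n) is O(log n)

Therefore, the order from fastest to slowest is: A > B > D > C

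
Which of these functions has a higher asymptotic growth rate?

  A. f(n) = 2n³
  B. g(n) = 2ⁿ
B

f(n) = 2n³ is O(n³), while g(n) = 2ⁿ is O(2ⁿ).
Since O(2ⁿ) grows faster than O(n³), g(n) dominates.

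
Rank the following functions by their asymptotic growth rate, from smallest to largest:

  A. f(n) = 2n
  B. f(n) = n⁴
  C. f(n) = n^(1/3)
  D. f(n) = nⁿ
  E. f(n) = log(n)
E < C < A < B < D

Comparing growth rates:
E = log(n) is O(log n)
C = n^(1/3) is O(n^(1/3))
A = 2n is O(n)
B = n⁴ is O(n⁴)
D = nⁿ is O(nⁿ)

Therefore, the order from slowest to fastest is: E < C < A < B < D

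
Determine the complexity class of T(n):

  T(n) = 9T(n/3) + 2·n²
Θ(n² log n)

Master Theorem: a = 9, b = 3, f(n) = 2·n².
Compute the critical exponent d = log₃(9) = 2.
Compare f(n) = Θ(n²) against n^d:
  k = 2 = d, so f(n) = Θ(n^d) — Case 2.
  Work is balanced across levels: T(n) = Θ(n^d log n) = Θ(n² log n).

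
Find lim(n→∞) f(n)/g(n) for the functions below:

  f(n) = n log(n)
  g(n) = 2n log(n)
1/2

Since n log(n) and 2n log(n) have the same growth rate (O(n log n)),
the ratio converges to a constant: 1/2.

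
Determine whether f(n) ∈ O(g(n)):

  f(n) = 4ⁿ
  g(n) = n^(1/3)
False

f(n) = 4ⁿ is O(4ⁿ), and g(n) = n^(1/3) is O(n^(1/3)).
Since O(4ⁿ) grows faster than O(n^(1/3)), f(n) = O(g(n)) is false.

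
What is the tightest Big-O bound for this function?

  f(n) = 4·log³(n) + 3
O(log³ n)

The dominant term in 4·log³(n) + 3 is 4·log³(n), which is Θ(log³ n).
Lower-order terms (3) are asymptotically negligible.
Constants are absorbed, so the tightest bound is O(log³ n).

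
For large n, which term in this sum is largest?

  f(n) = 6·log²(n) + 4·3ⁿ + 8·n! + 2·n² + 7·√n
8·n!

Looking at each term:
  - 6·log²(n) is O(log² n)
  - 4·3ⁿ is O(3ⁿ)
  - 8·n! is O(n!)
  - 2·n² is O(n²)
  - 7·√n is O(√n)

The term 8·n! (O(n!)) grows fastest and dominates all others.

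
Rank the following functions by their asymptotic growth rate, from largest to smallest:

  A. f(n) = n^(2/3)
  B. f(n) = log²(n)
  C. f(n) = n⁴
C > A > B

Comparing growth rates:
C = n⁴ is O(n⁴)
A = n^(2/3) is O(n^(2/3))
B = log²(n) is O(log² n)

Therefore, the order from fastest to slowest is: C > A > B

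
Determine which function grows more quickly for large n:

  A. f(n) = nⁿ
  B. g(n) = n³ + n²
A

f(n) = nⁿ is O(nⁿ), while g(n) = n³ + n² is O(n³).
Since O(nⁿ) grows faster than O(n³), f(n) dominates.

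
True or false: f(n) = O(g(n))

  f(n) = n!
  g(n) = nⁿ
True

f(n) = n! is O(n!), and g(n) = nⁿ is O(nⁿ).
Since O(n!) ⊆ O(nⁿ) (f grows no faster than g), f(n) = O(g(n)) is true.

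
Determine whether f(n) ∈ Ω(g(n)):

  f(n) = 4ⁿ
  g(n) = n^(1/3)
True

f(n) = 4ⁿ is O(4ⁿ), and g(n) = n^(1/3) is O(n^(1/3)).
Since O(4ⁿ) grows at least as fast as O(n^(1/3)), f(n) = Ω(g(n)) is true.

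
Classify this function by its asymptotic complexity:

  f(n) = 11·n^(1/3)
O(n^(1/3))

The dominant term in 11·n^(1/3) is 11·n^(1/3), which is Θ(n^(1/3)).
Constants are absorbed, so the tightest bound is O(n^(1/3)).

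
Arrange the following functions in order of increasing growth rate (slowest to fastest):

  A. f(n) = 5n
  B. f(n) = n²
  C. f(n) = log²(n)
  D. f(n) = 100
D < C < A < B

Comparing growth rates:
D = 100 is O(1)
C = log²(n) is O(log² n)
A = 5n is O(n)
B = n² is O(n²)

Therefore, the order from slowest to fastest is: D < C < A < B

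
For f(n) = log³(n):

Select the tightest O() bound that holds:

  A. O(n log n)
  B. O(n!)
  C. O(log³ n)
C

f(n) = log³(n) is O(log³ n).
All listed options are valid Big-O bounds (upper bounds),
but O(log³ n) is the tightest (smallest valid bound).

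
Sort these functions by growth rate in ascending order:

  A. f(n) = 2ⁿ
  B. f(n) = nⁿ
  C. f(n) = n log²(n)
C < A < B

Comparing growth rates:
C = n log²(n) is O(n log² n)
A = 2ⁿ is O(2ⁿ)
B = nⁿ is O(nⁿ)

Therefore, the order from slowest to fastest is: C < A < B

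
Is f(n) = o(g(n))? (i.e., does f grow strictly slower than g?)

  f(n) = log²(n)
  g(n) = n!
True

f(n) = log²(n) is O(log² n), and g(n) = n! is O(n!).
Since O(log² n) grows strictly slower than O(n!), f(n) = o(g(n)) is true.
This means lim(n→∞) f(n)/g(n) = 0.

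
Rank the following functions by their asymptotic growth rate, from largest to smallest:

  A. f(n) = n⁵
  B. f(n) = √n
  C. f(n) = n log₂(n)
A > C > B

Comparing growth rates:
A = n⁵ is O(n⁵)
C = n log₂(n) is O(n log n)
B = √n is O(√n)

Therefore, the order from fastest to slowest is: A > C > B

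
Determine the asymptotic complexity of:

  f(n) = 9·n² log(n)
O(n² log n)

The dominant term in 9·n² log(n) is 9·n² log(n), which is Θ(n² log n).
Constants are absorbed, so the tightest bound is O(n² log n).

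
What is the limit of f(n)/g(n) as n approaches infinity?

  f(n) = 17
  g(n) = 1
17

Since 17 and 1 have the same growth rate (O(1)),
the ratio converges to a constant: 17.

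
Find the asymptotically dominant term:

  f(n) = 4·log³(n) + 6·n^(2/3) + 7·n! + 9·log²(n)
7·n!

Looking at each term:
  - 4·log³(n) is O(log³ n)
  - 6·n^(2/3) is O(n^(2/3))
  - 7·n! is O(n!)
  - 9·log²(n) is O(log² n)

The term 7·n! (O(n!)) grows fastest and dominates all others.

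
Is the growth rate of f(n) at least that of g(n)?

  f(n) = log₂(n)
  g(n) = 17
True

f(n) = log₂(n) is O(log n), and g(n) = 17 is O(1).
Since O(log n) grows at least as fast as O(1), f(n) = Ω(g(n)) is true.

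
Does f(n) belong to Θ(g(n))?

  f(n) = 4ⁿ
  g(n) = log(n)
False

f(n) = 4ⁿ is O(4ⁿ), and g(n) = log(n) is O(log n).
Since they have different growth rates, f(n) = Θ(g(n)) is false.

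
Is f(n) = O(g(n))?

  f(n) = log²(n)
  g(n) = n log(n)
True

f(n) = log²(n) is O(log² n), and g(n) = n log(n) is O(n log n).
Since O(log² n) ⊆ O(n log n) (f grows no faster than g), f(n) = O(g(n)) is true.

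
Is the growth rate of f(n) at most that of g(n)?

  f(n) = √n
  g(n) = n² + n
True

f(n) = √n is O(√n), and g(n) = n² + n is O(n²).
Since O(√n) ⊆ O(n²) (f grows no faster than g), f(n) = O(g(n)) is true.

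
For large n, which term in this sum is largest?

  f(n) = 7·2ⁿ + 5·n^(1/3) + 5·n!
5·n!

Looking at each term:
  - 7·2ⁿ is O(2ⁿ)
  - 5·n^(1/3) is O(n^(1/3))
  - 5·n! is O(n!)

The term 5·n! (O(n!)) grows fastest and dominates all others.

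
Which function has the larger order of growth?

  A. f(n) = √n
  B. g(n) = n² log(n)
B

f(n) = √n is O(√n), while g(n) = n² log(n) is O(n² log n).
Since O(n² log n) grows faster than O(√n), g(n) dominates.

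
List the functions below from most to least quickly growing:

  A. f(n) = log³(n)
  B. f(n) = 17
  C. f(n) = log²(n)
A > C > B

Comparing growth rates:
A = log³(n) is O(log³ n)
C = log²(n) is O(log² n)
B = 17 is O(1)

Therefore, the order from fastest to slowest is: A > C > B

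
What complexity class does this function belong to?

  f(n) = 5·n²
O(n²)

The dominant term in 5·n² is 5·n², which is Θ(n²).
Constants are absorbed, so the tightest bound is O(n²).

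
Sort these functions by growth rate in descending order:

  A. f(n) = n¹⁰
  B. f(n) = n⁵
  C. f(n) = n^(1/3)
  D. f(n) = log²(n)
A > B > C > D

Comparing growth rates:
A = n¹⁰ is O(n¹⁰)
B = n⁵ is O(n⁵)
C = n^(1/3) is O(n^(1/3))
D = log²(n) is O(log² n)

Therefore, the order from fastest to slowest is: A > B > C > D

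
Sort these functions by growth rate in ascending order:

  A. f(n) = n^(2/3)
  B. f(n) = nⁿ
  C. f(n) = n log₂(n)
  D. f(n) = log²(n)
D < A < C < B

Comparing growth rates:
D = log²(n) is O(log² n)
A = n^(2/3) is O(n^(2/3))
C = n log₂(n) is O(n log n)
B = nⁿ is O(nⁿ)

Therefore, the order from slowest to fastest is: D < A < C < B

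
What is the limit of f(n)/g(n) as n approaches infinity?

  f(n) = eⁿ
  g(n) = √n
∞

Since eⁿ (O(eⁿ)) grows faster than √n (O(√n)),
the ratio f(n)/g(n) → ∞ as n → ∞.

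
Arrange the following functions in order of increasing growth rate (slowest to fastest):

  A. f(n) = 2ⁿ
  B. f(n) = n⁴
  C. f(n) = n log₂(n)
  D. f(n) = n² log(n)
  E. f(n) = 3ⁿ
C < D < B < A < E

Comparing growth rates:
C = n log₂(n) is O(n log n)
D = n² log(n) is O(n² log n)
B = n⁴ is O(n⁴)
A = 2ⁿ is O(2ⁿ)
E = 3ⁿ is O(3ⁿ)

Therefore, the order from slowest to fastest is: C < D < B < A < E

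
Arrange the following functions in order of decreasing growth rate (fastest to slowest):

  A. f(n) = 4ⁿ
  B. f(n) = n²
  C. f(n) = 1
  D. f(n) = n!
D > A > B > C

Comparing growth rates:
D = n! is O(n!)
A = 4ⁿ is O(4ⁿ)
B = n² is O(n²)
C = 1 is O(1)

Therefore, the order from fastest to slowest is: D > A > B > C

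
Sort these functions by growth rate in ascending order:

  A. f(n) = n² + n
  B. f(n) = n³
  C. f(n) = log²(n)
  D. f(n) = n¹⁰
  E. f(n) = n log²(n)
C < E < A < B < D

Comparing growth rates:
C = log²(n) is O(log² n)
E = n log²(n) is O(n log² n)
A = n² + n is O(n²)
B = n³ is O(n³)
D = n¹⁰ is O(n¹⁰)

Therefore, the order from slowest to fastest is: C < E < A < B < D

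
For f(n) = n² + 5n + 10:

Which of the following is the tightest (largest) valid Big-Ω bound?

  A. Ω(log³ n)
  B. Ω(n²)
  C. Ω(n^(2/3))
B

f(n) = n² + 5n + 10 is Ω(n²).
All listed options are valid Big-Ω bounds (lower bounds),
but Ω(n²) is the tightest (largest valid bound).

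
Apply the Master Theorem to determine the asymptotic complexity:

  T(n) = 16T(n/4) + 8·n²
Θ(n² log n)

Master Theorem: a = 16, b = 4, f(n) = 8·n².
Compute the critical exponent d = log₄(16) = 2.
Compare f(n) = Θ(n²) against n^d:
  k = 2 = d, so f(n) = Θ(n^d) — Case 2.
  Work is balanced across levels: T(n) = Θ(n^d log n) = Θ(n² log n).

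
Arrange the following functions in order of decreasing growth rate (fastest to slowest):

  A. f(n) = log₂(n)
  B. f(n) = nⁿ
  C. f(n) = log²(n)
B > C > A

Comparing growth rates:
B = nⁿ is O(nⁿ)
C = log²(n) is O(log² n)
A = log₂(n) is O(log n)

Therefore, the order from fastest to slowest is: B > C > A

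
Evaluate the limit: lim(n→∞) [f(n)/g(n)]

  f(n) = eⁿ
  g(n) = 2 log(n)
∞

Since eⁿ (O(eⁿ)) grows faster than 2 log(n) (O(log n)),
the ratio f(n)/g(n) → ∞ as n → ∞.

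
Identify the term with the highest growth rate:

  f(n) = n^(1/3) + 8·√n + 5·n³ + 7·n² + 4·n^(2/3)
5·n³

Looking at each term:
  - n^(1/3) is O(n^(1/3))
  - 8·√n is O(√n)
  - 5·n³ is O(n³)
  - 7·n² is O(n²)
  - 4·n^(2/3) is O(n^(2/3))

The term 5·n³ (O(n³)) grows fastest and dominates all others.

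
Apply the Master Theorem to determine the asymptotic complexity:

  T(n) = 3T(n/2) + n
Θ(n^log₂(3))

Master Theorem: a = 3, b = 2, f(n) = n.
Compute the critical exponent d = log₂(3) = 1.585.
Compare f(n) = Θ(n) against n^d:
  k = 1 < d = 1.585, so f(n) = O(n^(d-ε)) — Case 1.
  The recursion cost dominates: T(n) = Θ(n^d) = Θ(n^log₂(3)).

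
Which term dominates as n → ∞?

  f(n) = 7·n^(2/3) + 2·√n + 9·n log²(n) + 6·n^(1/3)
9·n log²(n)

Looking at each term:
  - 7·n^(2/3) is O(n^(2/3))
  - 2·√n is O(√n)
  - 9·n log²(n) is O(n log² n)
  - 6·n^(1/3) is O(n^(1/3))

The term 9·n log²(n) (O(n log² n)) grows fastest and dominates all others.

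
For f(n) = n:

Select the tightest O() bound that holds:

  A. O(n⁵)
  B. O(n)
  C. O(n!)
B

f(n) = n is O(n).
All listed options are valid Big-O bounds (upper bounds),
but O(n) is the tightest (smallest valid bound).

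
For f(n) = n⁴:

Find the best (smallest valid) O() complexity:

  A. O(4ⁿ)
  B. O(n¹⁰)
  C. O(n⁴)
C

f(n) = n⁴ is O(n⁴).
All listed options are valid Big-O bounds (upper bounds),
but O(n⁴) is the tightest (smallest valid bound).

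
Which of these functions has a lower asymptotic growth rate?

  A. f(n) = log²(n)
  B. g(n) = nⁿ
A

f(n) = log²(n) is O(log² n), while g(n) = nⁿ is O(nⁿ).
Since O(log² n) grows slower than O(nⁿ), f(n) is dominated.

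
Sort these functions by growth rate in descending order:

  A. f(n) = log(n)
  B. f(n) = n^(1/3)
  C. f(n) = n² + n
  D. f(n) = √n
C > D > B > A

Comparing growth rates:
C = n² + n is O(n²)
D = √n is O(√n)
B = n^(1/3) is O(n^(1/3))
A = log(n) is O(log n)

Therefore, the order from fastest to slowest is: C > D > B > A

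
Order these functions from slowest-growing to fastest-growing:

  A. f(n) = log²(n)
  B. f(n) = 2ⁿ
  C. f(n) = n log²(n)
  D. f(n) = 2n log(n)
A < D < C < B

Comparing growth rates:
A = log²(n) is O(log² n)
D = 2n log(n) is O(n log n)
C = n log²(n) is O(n log² n)
B = 2ⁿ is O(2ⁿ)

Therefore, the order from slowest to fastest is: A < D < C < B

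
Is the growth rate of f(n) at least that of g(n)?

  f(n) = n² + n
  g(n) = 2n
True

f(n) = n² + n is O(n²), and g(n) = 2n is O(n).
Since O(n²) grows at least as fast as O(n), f(n) = Ω(g(n)) is true.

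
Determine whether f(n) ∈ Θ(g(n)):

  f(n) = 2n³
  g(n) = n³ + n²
True

f(n) = 2n³ and g(n) = n³ + n² are both O(n³).
Since they have the same asymptotic growth rate, f(n) = Θ(g(n)) is true.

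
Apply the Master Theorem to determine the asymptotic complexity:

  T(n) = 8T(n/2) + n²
Θ(n³)

Master Theorem: a = 8, b = 2, f(n) = n².
Compute the critical exponent d = log₂(8) = 3.
Compare f(n) = Θ(n²) against n^d:
  k = 2 < d = 3, so f(n) = O(n^(d-ε)) — Case 1.
  The recursion cost dominates: T(n) = Θ(n^d) = Θ(n³).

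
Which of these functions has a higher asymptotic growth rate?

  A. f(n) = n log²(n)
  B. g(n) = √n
A

f(n) = n log²(n) is O(n log² n), while g(n) = √n is O(√n).
Since O(n log² n) grows faster than O(√n), f(n) dominates.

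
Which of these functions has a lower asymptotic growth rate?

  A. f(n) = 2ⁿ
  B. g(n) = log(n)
B

f(n) = 2ⁿ is O(2ⁿ), while g(n) = log(n) is O(log n).
Since O(log n) grows slower than O(2ⁿ), g(n) is dominated.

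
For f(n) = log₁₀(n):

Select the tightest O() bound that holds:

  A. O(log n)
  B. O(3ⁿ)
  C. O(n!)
A

f(n) = log₁₀(n) is O(log n).
All listed options are valid Big-O bounds (upper bounds),
but O(log n) is the tightest (smallest valid bound).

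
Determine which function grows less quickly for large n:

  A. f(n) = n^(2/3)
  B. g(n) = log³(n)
B

f(n) = n^(2/3) is O(n^(2/3)), while g(n) = log³(n) is O(log³ n).
Since O(log³ n) grows slower than O(n^(2/3)), g(n) is dominated.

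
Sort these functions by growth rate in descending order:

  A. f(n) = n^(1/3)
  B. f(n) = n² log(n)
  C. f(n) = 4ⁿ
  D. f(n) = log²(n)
C > B > A > D

Comparing growth rates:
C = 4ⁿ is O(4ⁿ)
B = n² log(n) is O(n² log n)
A = n^(1/3) is O(n^(1/3))
D = log²(n) is O(log² n)

Therefore, the order from fastest to slowest is: C > B > A > D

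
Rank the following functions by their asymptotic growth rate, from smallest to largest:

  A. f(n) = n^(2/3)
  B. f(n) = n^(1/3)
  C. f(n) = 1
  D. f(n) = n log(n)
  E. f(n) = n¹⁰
C < B < A < D < E

Comparing growth rates:
C = 1 is O(1)
B = n^(1/3) is O(n^(1/3))
A = n^(2/3) is O(n^(2/3))
D = n log(n) is O(n log n)
E = n¹⁰ is O(n¹⁰)

Therefore, the order from slowest to fastest is: C < B < A < D < E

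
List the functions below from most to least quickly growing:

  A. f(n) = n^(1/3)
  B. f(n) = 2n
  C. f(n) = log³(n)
B > A > C

Comparing growth rates:
B = 2n is O(n)
A = n^(1/3) is O(n^(1/3))
C = log³(n) is O(log³ n)

Therefore, the order from fastest to slowest is: B > A > C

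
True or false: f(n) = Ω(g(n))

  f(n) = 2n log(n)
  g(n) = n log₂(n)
True

f(n) = 2n log(n) and g(n) = n log₂(n) are both O(n log n).
Big-Ω permits equal growth rates (f ≥ c·g for some c > 0), so f(n) = Ω(g(n)) is true.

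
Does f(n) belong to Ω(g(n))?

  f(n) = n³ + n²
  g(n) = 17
True

f(n) = n³ + n² is O(n³), and g(n) = 17 is O(1).
Since O(n³) grows at least as fast as O(1), f(n) = Ω(g(n)) is true.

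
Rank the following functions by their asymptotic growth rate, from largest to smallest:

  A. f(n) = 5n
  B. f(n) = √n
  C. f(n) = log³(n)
A > B > C

Comparing growth rates:
A = 5n is O(n)
B = √n is O(√n)
C = log³(n) is O(log³ n)

Therefore, the order from fastest to slowest is: A > B > C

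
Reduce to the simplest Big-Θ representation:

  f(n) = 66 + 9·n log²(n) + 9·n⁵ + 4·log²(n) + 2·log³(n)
Θ(n⁵)

Order the terms by growth rate: 66 ≺ 4·log²(n) ≺ 2·log³(n) ≺ 9·n log²(n) ≺ 9·n⁵.
The fastest-growing term 9·n⁵ dominates as n → ∞; dropping its constant factor gives Θ(n⁵).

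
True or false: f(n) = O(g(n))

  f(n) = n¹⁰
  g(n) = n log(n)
False

f(n) = n¹⁰ is O(n¹⁰), and g(n) = n log(n) is O(n log n).
Since O(n¹⁰) grows faster than O(n log n), f(n) = O(g(n)) is false.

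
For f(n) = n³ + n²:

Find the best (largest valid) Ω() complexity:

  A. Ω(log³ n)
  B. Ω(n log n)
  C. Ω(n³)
C

f(n) = n³ + n² is Ω(n³).
All listed options are valid Big-Ω bounds (lower bounds),
but Ω(n³) is the tightest (largest valid bound).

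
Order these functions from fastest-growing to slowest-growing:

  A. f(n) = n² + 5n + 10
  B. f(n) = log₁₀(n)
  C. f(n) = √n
A > C > B

Comparing growth rates:
A = n² + 5n + 10 is O(n²)
C = √n is O(√n)
B = log₁₀(n) is O(log n)

Therefore, the order from fastest to slowest is: A > C > B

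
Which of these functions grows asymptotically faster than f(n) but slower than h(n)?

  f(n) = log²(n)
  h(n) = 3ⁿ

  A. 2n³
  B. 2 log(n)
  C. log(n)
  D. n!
A

We need g(n) with log²(n) = o(g(n)) and g(n) = o(3ⁿ), i.e. O(log² n) ≺ g ≺ O(3ⁿ).
Check each option:
  A. 2n³ — O(n³) is strictly between O(log² n) and O(3ⁿ) ✓
  B. 2 log(n) — O(log n) does not grow strictly faster than f(n)
  C. log(n) — O(log n) does not grow strictly faster than f(n)
  D. n! — O(n!) does not grow strictly slower than h(n)

Only option A (2n³) lies strictly between.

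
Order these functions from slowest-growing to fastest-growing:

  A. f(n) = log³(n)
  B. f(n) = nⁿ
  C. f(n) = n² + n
A < C < B

Comparing growth rates:
A = log³(n) is O(log³ n)
C = n² + n is O(n²)
B = nⁿ is O(nⁿ)

Therefore, the order from slowest to fastest is: A < C < B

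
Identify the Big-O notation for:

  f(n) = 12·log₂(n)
O(log n)

The dominant term in 12·log₂(n) is 12·log₂(n), which is Θ(log n).
Constants are absorbed, so the tightest bound is O(log n).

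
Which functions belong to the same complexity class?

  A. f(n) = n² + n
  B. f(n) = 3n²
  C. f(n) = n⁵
A and B

Examining each function:
  A. n² + n is O(n²)
  B. 3n² is O(n²)
  C. n⁵ is O(n⁵)

Functions A and B both have the same complexity class.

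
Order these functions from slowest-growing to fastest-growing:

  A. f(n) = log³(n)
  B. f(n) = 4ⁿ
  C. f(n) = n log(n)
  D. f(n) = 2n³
A < C < D < B

Comparing growth rates:
A = log³(n) is O(log³ n)
C = n log(n) is O(n log n)
D = 2n³ is O(n³)
B = 4ⁿ is O(4ⁿ)

Therefore, the order from slowest to fastest is: A < C < D < B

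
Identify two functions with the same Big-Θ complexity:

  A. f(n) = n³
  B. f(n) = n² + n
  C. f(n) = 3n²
B and C

Examining each function:
  A. n³ is O(n³)
  B. n² + n is O(n²)
  C. 3n² is O(n²)

Functions B and C both have the same complexity class.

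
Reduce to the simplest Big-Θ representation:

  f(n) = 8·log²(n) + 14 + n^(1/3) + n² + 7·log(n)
Θ(n²)

Order the terms by growth rate: 14 ≺ 7·log(n) ≺ 8·log²(n) ≺ n^(1/3) ≺ n².
The fastest-growing term n² dominates as n → ∞; dropping its constant factor gives Θ(n²).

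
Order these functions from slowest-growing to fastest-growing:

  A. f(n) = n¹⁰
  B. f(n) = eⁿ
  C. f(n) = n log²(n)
C < A < B

Comparing growth rates:
C = n log²(n) is O(n log² n)
A = n¹⁰ is O(n¹⁰)
B = eⁿ is O(eⁿ)

Therefore, the order from slowest to fastest is: C < A < B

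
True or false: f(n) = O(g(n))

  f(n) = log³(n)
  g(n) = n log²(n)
True

f(n) = log³(n) is O(log³ n), and g(n) = n log²(n) is O(n log² n).
Since O(log³ n) ⊆ O(n log² n) (f grows no faster than g), f(n) = O(g(n)) is true.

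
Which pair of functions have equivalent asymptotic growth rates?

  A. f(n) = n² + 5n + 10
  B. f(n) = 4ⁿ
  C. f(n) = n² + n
A and C

Examining each function:
  A. n² + 5n + 10 is O(n²)
  B. 4ⁿ is O(4ⁿ)
  C. n² + n is O(n²)

Functions A and C both have the same complexity class.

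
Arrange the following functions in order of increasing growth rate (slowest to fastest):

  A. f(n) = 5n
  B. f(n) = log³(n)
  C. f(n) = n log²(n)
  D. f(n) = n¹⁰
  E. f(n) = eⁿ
B < A < C < D < E

Comparing growth rates:
B = log³(n) is O(log³ n)
A = 5n is O(n)
C = n log²(n) is O(n log² n)
D = n¹⁰ is O(n¹⁰)
E = eⁿ is O(eⁿ)

Therefore, the order from slowest to fastest is: B < A < C < D < E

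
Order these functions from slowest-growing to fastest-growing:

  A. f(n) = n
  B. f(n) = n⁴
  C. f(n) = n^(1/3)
C < A < B

Comparing growth rates:
C = n^(1/3) is O(n^(1/3))
A = n is O(n)
B = n⁴ is O(n⁴)

Therefore, the order from slowest to fastest is: C < A < B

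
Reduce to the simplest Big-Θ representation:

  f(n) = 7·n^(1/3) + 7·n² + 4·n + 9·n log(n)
Θ(n²)

Order the terms by growth rate: 7·n^(1/3) ≺ 4·n ≺ 9·n log(n) ≺ 7·n².
The fastest-growing term 7·n² dominates as n → ∞; dropping its constant factor gives Θ(n²).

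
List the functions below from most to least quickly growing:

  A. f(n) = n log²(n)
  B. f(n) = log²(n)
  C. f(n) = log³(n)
A > C > B

Comparing growth rates:
A = n log²(n) is O(n log² n)
C = log³(n) is O(log³ n)
B = log²(n) is O(log² n)

Therefore, the order from fastest to slowest is: A > C > B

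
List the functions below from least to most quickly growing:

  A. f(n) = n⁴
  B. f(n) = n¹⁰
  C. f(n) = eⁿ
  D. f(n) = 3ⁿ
A < B < C < D

Comparing growth rates:
A = n⁴ is O(n⁴)
B = n¹⁰ is O(n¹⁰)
C = eⁿ is O(eⁿ)
D = 3ⁿ is O(3ⁿ)

Therefore, the order from slowest to fastest is: A < B < C < D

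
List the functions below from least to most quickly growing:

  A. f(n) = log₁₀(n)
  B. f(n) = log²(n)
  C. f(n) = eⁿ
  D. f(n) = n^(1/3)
A < B < D < C

Comparing growth rates:
A = log₁₀(n) is O(log n)
B = log²(n) is O(log² n)
D = n^(1/3) is O(n^(1/3))
C = eⁿ is O(eⁿ)

Therefore, the order from slowest to fastest is: A < B < D < C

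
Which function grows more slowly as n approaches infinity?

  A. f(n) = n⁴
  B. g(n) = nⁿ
A

f(n) = n⁴ is O(n⁴), while g(n) = nⁿ is O(nⁿ).
Since O(n⁴) grows slower than O(nⁿ), f(n) is dominated.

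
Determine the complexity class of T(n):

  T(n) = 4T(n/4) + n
Θ(n log n)

Master Theorem: a = 4, b = 4, f(n) = n.
Compute the critical exponent d = log₄(4) = 1.
Compare f(n) = Θ(n) against n^d:
  k = 1 = d, so f(n) = Θ(n^d) — Case 2.
  Work is balanced across levels: T(n) = Θ(n^d log n) = Θ(n log n).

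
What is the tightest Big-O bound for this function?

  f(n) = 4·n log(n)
O(n log n)

The dominant term in 4·n log(n) is 4·n log(n), which is Θ(n log n).
Constants are absorbed, so the tightest bound is O(n log n).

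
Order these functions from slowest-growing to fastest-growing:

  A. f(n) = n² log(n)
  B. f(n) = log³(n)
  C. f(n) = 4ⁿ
B < A < C

Comparing growth rates:
B = log³(n) is O(log³ n)
A = n² log(n) is O(n² log n)
C = 4ⁿ is O(4ⁿ)

Therefore, the order from slowest to fastest is: B < A < C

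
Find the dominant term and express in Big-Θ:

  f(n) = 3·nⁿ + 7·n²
Θ(nⁿ)

Order the terms by growth rate: 7·n² ≺ 3·nⁿ.
The fastest-growing term 3·nⁿ dominates as n → ∞; dropping its constant factor gives Θ(nⁿ).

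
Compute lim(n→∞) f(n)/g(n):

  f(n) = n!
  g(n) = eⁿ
∞

Since n! (O(n!)) grows faster than eⁿ (O(eⁿ)),
the ratio f(n)/g(n) → ∞ as n → ∞.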